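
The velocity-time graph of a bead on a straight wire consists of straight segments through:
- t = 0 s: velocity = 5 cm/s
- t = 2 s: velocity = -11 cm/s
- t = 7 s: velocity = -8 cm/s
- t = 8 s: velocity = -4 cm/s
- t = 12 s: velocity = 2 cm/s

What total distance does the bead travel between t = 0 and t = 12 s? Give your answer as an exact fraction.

1663/24 cm

Total distance travelled is ∫|v| dt — sum the magnitudes of each area piece.
0–2 s: v = 0 at t = 0.625 s; triangle areas 1.5625 + 7.5625 = 9.125 cm
2–7 s: |½(-11 + -8)(5)| = 47.5 cm
7–8 s: |½(-8 + -4)(1)| = 6 cm
8–12 s: v = 0 at t = 32/3 s; triangle areas 16/3 + 4/3 = 20/3 cm
Total distance = 1663/24 cm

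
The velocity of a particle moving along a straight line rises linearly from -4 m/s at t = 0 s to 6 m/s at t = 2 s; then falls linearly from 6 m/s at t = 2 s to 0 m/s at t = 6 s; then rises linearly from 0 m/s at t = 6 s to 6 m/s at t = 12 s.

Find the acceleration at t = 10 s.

Acceleration is the slope of the v-t graph on 6–12 s: (6 − 0)/(12 − 6) = 1 m/s².

1 m/s²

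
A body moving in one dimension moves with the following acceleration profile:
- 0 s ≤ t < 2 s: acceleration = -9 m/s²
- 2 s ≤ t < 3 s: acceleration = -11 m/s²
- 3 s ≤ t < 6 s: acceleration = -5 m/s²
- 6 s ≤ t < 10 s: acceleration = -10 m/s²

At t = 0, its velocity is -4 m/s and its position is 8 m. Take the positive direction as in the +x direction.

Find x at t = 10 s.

On each constant-a segment, Δv = aΔt and Δx = v₀Δt + ½aΔt²; chain segment to segment.
0–2 s: v starts -4 m/s; Δx = -4·2 + ½·-9·2² = -26 m; v ends -22 m/s.
2–3 s: v starts -22 m/s; Δx = -22·1 + ½·-11·1² = -27.5 m; v ends -33 m/s.
3–6 s: v starts -33 m/s; Δx = -33·3 + ½·-5·3² = -121.5 m; v ends -48 m/s.
6–10 s: v starts -48 m/s; Δx = -48·4 + ½·-10·4² = -272 m; v ends -88 m/s.
x(10) = 8 + Σ Δx = -439 m.

-439 m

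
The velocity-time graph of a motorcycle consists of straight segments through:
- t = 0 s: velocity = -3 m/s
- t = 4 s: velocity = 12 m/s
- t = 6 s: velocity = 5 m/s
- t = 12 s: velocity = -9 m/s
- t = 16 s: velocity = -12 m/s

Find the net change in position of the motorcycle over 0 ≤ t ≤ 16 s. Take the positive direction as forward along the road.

Displacement is the signed area under the v-t curve.
0–4 s: ½(-3 + 12)(4) = 18 m
4–6 s: ½(12 + 5)(2) = 17 m
6–12 s: ½(5 + -9)(6) = -12 m
12–16 s: ½(-9 + -12)(4) = -42 m
Net displacement = -19 m

-19 m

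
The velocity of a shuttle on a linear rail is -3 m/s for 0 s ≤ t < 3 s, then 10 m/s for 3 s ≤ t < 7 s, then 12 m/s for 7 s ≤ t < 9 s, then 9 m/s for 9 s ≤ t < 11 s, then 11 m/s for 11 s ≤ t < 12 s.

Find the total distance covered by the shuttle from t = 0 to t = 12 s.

102 m

Distance (not displacement) is the total path length: add the absolute areas under v-t.
0–3 s: |-3| × 3 = 9 m
3–7 s: |10| × 4 = 40 m
7–9 s: |12| × 2 = 24 m
9–11 s: |9| × 2 = 18 m
11–12 s: |11| × 1 = 11 m
Total distance = 102 m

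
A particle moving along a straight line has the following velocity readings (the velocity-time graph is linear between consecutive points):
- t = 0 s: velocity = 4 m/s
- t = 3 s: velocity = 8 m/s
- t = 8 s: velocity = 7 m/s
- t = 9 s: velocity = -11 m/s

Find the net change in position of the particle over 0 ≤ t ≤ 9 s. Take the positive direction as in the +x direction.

Net displacement equals the area under the velocity-time graph (areas below the axis count negative).
0–3 s: ½(4 + 8)(3) = 18 m
3–8 s: ½(8 + 7)(5) = 37.5 m
8–9 s: ½(7 + -11)(1) = -2 m
Net displacement = 53.5 m

53.5 m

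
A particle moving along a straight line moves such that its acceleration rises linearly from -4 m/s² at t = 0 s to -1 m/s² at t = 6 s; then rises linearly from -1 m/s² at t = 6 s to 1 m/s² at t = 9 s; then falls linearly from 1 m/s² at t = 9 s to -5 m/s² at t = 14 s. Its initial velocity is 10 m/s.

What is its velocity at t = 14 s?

Δv equals the area under the a-t graph; then v = v₀ + Δv.
0–6 s: ½(-4 + -1)(6) = -15 m/s
6–9 s: ½(-1 + 1)(3) = 0 m/s
9–14 s: ½(1 + -5)(5) = -10 m/s
Δv = -25 m/s, so v(14) = 10 + (-25) = -15 m/s.

-15 m/s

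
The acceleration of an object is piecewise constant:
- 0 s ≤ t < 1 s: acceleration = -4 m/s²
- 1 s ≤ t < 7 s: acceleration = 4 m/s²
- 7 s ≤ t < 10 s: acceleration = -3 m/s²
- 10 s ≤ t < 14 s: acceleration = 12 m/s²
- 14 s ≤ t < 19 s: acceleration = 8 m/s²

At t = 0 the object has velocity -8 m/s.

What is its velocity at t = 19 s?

91 m/s

Δv equals the area under the a-t graph; then v = v₀ + Δv.
0–1 s: -4 × 1 = -4 m/s
1–7 s: 4 × 6 = 24 m/s
7–10 s: -3 × 3 = -9 m/s
10–14 s: 12 × 4 = 48 m/s
14–19 s: 8 × 5 = 40 m/s
Δv = 99 m/s, so v(19) = -8 + (99) = 91 m/s.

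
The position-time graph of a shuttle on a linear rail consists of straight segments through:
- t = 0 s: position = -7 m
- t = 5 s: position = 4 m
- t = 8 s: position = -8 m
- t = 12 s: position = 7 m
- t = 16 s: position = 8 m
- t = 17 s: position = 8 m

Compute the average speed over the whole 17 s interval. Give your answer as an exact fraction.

Average speed = (total path length)/(elapsed time); on a piecewise-linear x-t graph the path length is Σ|Δx|.
0–5 s: |Δx| = |4 − -7| = 11 m
5–8 s: |Δx| = |-8 − 4| = 12 m
8–12 s: |Δx| = |7 − -8| = 15 m
12–16 s: |Δx| = |8 − 7| = 1 m
16–17 s: |Δx| = |8 − 8| = 0 m
Total path = 39 m; average speed = 39/17 = 39/17 m/s.

39/17 m/s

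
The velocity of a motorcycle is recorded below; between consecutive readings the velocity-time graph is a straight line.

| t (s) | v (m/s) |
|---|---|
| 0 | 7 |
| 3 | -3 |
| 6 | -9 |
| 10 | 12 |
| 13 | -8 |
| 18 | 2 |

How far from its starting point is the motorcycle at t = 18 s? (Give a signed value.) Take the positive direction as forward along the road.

-15 m

Displacement is the signed area under the v-t curve.
0–3 s: ½(7 + -3)(3) = 6 m
3–6 s: ½(-3 + -9)(3) = -18 m
6–10 s: ½(-9 + 12)(4) = 6 m
10–13 s: ½(12 + -8)(3) = 6 m
13–18 s: ½(-8 + 2)(5) = -15 m
Net displacement = -15 m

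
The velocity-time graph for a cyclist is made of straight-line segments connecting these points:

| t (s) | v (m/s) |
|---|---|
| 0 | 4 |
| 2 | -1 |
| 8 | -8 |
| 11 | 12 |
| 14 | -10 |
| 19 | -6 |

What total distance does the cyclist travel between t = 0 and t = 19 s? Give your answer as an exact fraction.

1129/11 m

Distance (not displacement) is the total path length: add the absolute areas under v-t.
0–2 s: v = 0 at t = 1.6 s; triangle areas 3.2 + 0.2 = 3.4 m
2–8 s: |½(-1 + -8)(6)| = 27 m
8–11 s: v = 0 at t = 9.2 s; triangle areas 4.8 + 10.8 = 15.6 m
11–14 s: v = 0 at t = 139/11 s; triangle areas 108/11 + 75/11 = 183/11 m
14–19 s: |½(-10 + -6)(5)| = 40 m
Total distance = 1129/11 m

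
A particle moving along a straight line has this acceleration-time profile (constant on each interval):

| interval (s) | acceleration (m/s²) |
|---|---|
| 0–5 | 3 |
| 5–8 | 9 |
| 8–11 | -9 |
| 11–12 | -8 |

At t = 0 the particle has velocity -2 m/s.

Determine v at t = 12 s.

Δv equals the area under the a-t graph; then v = v₀ + Δv.
0–5 s: 3 × 5 = 15 m/s
5–8 s: 9 × 3 = 27 m/s
8–11 s: -9 × 3 = -27 m/s
11–12 s: -8 × 1 = -8 m/s
Δv = 7 m/s, so v(12) = -2 + (7) = 5 m/s.

5 m/s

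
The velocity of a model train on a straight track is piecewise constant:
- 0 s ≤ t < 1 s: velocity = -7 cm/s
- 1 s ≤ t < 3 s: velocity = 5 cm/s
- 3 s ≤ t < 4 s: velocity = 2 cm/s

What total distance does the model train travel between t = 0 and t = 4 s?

19 cm

Distance (not displacement) is the total path length: add the absolute areas under v-t.
0–1 s: |-7| × 1 = 7 cm
1–3 s: |5| × 2 = 10 cm
3–4 s: |2| × 1 = 2 cm
Total distance = 19 cm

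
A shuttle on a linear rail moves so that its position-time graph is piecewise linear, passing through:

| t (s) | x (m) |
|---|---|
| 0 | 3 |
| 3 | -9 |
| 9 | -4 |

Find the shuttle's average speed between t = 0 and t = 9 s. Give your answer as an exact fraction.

Average speed = (total path length)/(elapsed time); on a piecewise-linear x-t graph the path length is Σ|Δx|.
0–3 s: |Δx| = |-9 − 3| = 12 m
3–9 s: |Δx| = |-4 − -9| = 5 m
Total path = 17 m; average speed = 17/9 = 17/9 m/s.

17/9 m/s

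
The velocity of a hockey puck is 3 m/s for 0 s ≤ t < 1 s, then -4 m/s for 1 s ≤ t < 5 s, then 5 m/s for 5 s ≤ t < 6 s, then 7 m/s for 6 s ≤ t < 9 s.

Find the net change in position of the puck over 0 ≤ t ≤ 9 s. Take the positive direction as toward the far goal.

13 m

Net displacement equals the area under the velocity-time graph (areas below the axis count negative).
0–1 s: 3 × 1 = 3 m
1–5 s: -4 × 4 = -16 m
5–6 s: 5 × 1 = 5 m
6–9 s: 7 × 3 = 21 m
Net displacement = 13 m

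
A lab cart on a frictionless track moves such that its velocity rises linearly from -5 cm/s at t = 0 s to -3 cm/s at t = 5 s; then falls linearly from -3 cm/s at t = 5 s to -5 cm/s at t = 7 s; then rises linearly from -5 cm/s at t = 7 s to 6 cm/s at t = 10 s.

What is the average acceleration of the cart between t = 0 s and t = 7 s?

0 cm/s²

Average acceleration = Δv/Δt = (-5 − -5)/(7 − 0) = 0 cm/s².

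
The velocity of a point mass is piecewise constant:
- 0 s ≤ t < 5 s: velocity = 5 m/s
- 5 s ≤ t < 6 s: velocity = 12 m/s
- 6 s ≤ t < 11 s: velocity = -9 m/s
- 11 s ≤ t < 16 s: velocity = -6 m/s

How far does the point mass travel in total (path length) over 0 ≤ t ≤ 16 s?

Distance (not displacement) is the total path length: add the absolute areas under v-t.
0–5 s: |5| × 5 = 25 m
5–6 s: |12| × 1 = 12 m
6–11 s: |-9| × 5 = 45 m
11–16 s: |-6| × 5 = 30 m
Total distance = 112 m

112 m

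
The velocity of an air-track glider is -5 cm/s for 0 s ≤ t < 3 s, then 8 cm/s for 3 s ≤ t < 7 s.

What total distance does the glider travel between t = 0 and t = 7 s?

47 cm

Total distance travelled is ∫|v| dt — sum the magnitudes of each area piece.
0–3 s: |-5| × 3 = 15 cm
3–7 s: |8| × 4 = 32 cm
Total distance = 47 cm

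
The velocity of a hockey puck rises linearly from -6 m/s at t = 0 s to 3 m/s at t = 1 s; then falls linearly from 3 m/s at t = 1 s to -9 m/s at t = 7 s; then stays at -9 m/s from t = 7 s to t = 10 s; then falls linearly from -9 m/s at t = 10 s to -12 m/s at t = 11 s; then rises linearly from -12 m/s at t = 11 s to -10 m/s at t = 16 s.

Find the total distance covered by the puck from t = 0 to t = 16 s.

Distance (not displacement) is the total path length: add the absolute areas under v-t.
0–1 s: v = 0 at t = 2/3 s; triangle areas 2 + 0.5 = 2.5 m
1–7 s: v = 0 at t = 2.5 s; triangle areas 2.25 + 20.25 = 22.5 m
7–10 s: |-9| × 3 = 27 m
10–11 s: |½(-9 + -12)(1)| = 10.5 m
11–16 s: |½(-12 + -10)(5)| = 55 m
Total distance = 117.5 m

117.5 m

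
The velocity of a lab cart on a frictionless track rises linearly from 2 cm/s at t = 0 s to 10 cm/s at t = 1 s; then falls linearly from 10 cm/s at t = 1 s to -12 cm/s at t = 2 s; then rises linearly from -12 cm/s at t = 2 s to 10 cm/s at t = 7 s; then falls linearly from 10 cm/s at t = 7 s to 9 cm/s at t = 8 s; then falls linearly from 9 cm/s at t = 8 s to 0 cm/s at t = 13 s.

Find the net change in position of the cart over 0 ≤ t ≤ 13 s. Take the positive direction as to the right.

32 cm

Displacement is the signed area under the v-t curve.
0–1 s: ½(2 + 10)(1) = 6 cm
1–2 s: ½(10 + -12)(1) = -1 cm
2–7 s: ½(-12 + 10)(5) = -5 cm
7–8 s: ½(10 + 9)(1) = 9.5 cm
8–13 s: ½(9 + 0)(5) = 22.5 cm
Net displacement = 32 cm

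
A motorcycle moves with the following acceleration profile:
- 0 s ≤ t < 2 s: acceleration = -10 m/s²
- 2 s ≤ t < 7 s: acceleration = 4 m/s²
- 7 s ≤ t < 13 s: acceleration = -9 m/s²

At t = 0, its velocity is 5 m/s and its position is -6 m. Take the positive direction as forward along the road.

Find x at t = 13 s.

-173 m

On each constant-a segment, Δv = aΔt and Δx = v₀Δt + ½aΔt²; chain segment to segment.
0–2 s: v starts 5 m/s; Δx = 5·2 + ½·-10·2² = -10 m; v ends -15 m/s.
2–7 s: v starts -15 m/s; Δx = -15·5 + ½·4·5² = -25 m; v ends 5 m/s.
7–13 s: v starts 5 m/s; Δx = 5·6 + ½·-9·6² = -132 m; v ends -49 m/s.
x(13) = -6 + Σ Δx = -173 m.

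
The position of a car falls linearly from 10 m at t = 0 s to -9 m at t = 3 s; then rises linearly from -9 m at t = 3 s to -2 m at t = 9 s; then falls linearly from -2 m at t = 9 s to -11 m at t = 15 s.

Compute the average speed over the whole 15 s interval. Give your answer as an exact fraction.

7/3 m/s

Average speed = (total path length)/(elapsed time); on a piecewise-linear x-t graph the path length is Σ|Δx|.
0–3 s: |Δx| = |-9 − 10| = 19 m
3–9 s: |Δx| = |-2 − -9| = 7 m
9–15 s: |Δx| = |-11 − -2| = 9 m
Total path = 35 m; average speed = 35/15 = 7/3 m/s.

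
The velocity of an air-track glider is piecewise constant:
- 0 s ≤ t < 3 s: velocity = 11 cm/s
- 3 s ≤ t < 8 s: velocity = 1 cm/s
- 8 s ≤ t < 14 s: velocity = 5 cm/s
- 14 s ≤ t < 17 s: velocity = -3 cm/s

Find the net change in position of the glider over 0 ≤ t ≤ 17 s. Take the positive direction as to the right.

59 cm

Net displacement equals the area under the velocity-time graph (areas below the axis count negative).
0–3 s: 11 × 3 = 33 cm
3–8 s: 1 × 5 = 5 cm
8–14 s: 5 × 6 = 30 cm
14–17 s: -3 × 3 = -9 cm
Net displacement = 59 cm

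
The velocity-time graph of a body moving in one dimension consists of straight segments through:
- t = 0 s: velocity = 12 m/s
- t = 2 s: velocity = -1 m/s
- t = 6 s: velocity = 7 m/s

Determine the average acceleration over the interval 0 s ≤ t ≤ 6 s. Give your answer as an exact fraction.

Average acceleration = Δv/Δt = (7 − 12)/(6 − 0) = -5/6 m/s².

-5/6 m/s²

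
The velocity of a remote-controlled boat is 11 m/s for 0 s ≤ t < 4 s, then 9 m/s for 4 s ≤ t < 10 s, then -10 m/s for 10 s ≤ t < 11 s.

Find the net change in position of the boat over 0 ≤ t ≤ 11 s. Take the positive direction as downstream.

88 m

Displacement is the signed area under the v-t curve.
0–4 s: 11 × 4 = 44 m
4–10 s: 9 × 6 = 54 m
10–11 s: -10 × 1 = -10 m
Net displacement = 88 m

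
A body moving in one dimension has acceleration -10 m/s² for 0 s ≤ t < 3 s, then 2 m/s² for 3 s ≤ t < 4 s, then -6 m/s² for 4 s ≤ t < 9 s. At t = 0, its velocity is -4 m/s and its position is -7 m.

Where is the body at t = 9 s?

On each constant-a segment, Δv = aΔt and Δx = v₀Δt + ½aΔt²; chain segment to segment.
0–3 s: v starts -4 m/s; Δx = -4·3 + ½·-10·3² = -57 m; v ends -34 m/s.
3–4 s: v starts -34 m/s; Δx = -34·1 + ½·2·1² = -33 m; v ends -32 m/s.
4–9 s: v starts -32 m/s; Δx = -32·5 + ½·-6·5² = -235 m; v ends -62 m/s.
x(9) = -7 + Σ Δx = -332 m.

-332 m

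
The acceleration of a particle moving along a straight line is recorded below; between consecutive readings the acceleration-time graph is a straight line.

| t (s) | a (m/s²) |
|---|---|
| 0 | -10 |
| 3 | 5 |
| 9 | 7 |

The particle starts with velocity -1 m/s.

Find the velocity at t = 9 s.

27.5 m/s

Δv equals the area under the a-t graph; then v = v₀ + Δv.
0–3 s: ½(-10 + 5)(3) = -7.5 m/s
3–9 s: ½(5 + 7)(6) = 36 m/s
Δv = 28.5 m/s, so v(9) = -1 + (28.5) = 27.5 m/s.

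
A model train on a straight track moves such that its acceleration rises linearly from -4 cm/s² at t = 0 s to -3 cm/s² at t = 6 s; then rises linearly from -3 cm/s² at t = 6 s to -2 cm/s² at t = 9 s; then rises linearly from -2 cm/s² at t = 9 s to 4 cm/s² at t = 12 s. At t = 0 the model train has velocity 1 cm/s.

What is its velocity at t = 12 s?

Δv equals the area under the a-t graph; then v = v₀ + Δv.
0–6 s: ½(-4 + -3)(6) = -21 cm/s
6–9 s: ½(-3 + -2)(3) = -7.5 cm/s
9–12 s: ½(-2 + 4)(3) = 3 cm/s
Δv = -25.5 cm/s, so v(12) = 1 + (-25.5) = -24.5 cm/s.

-24.5 cm/s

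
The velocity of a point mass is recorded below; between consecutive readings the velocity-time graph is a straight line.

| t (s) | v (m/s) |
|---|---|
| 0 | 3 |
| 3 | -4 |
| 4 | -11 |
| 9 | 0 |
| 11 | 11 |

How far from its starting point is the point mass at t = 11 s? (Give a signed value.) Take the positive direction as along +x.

-25.5 m

Net displacement equals the area under the velocity-time graph (areas below the axis count negative).
0–3 s: ½(3 + -4)(3) = -1.5 m
3–4 s: ½(-4 + -11)(1) = -7.5 m
4–9 s: ½(-11 + 0)(5) = -27.5 m
9–11 s: ½(0 + 11)(2) = 11 m
Net displacement = -25.5 m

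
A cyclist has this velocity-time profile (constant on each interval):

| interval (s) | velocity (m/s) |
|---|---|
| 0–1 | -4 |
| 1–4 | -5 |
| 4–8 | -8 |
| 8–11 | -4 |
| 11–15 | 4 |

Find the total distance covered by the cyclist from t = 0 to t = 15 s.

79 m

Distance (not displacement) is the total path length: add the absolute areas under v-t.
0–1 s: |-4| × 1 = 4 m
1–4 s: |-5| × 3 = 15 m
4–8 s: |-8| × 4 = 32 m
8–11 s: |-4| × 3 = 12 m
11–15 s: |4| × 4 = 16 m
Total distance = 79 m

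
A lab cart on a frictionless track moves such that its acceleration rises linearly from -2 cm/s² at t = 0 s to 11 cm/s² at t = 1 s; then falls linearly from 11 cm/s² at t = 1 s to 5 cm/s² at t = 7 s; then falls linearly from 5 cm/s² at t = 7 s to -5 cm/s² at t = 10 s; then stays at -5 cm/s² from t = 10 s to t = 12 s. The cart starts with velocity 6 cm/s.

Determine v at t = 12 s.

Δv equals the area under the a-t graph; then v = v₀ + Δv.
0–1 s: ½(-2 + 11)(1) = 4.5 cm/s
1–7 s: ½(11 + 5)(6) = 48 cm/s
7–10 s: ½(5 + -5)(3) = 0 cm/s
10–12 s: -5 × 2 = -10 cm/s
Δv = 42.5 cm/s, so v(12) = 6 + (42.5) = 48.5 cm/s.

48.5 cm/s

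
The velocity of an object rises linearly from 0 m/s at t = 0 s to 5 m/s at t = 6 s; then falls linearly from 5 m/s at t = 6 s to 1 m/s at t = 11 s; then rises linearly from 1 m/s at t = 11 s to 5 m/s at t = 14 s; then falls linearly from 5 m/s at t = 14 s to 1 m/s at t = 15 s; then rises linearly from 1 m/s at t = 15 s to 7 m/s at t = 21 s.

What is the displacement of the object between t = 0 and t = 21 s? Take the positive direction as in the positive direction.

Net displacement equals the area under the velocity-time graph (areas below the axis count negative).
0–6 s: ½(0 + 5)(6) = 15 m
6–11 s: ½(5 + 1)(5) = 15 m
11–14 s: ½(1 + 5)(3) = 9 m
14–15 s: ½(5 + 1)(1) = 3 m
15–21 s: ½(1 + 7)(6) = 24 m
Net displacement = 66 m

66 m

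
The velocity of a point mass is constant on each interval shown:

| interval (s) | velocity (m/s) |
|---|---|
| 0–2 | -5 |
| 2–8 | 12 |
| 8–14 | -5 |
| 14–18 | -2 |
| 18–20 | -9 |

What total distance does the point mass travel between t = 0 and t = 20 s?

Distance (not displacement) is the total path length: add the absolute areas under v-t.
0–2 s: |-5| × 2 = 10 m
2–8 s: |12| × 6 = 72 m
8–14 s: |-5| × 6 = 30 m
14–18 s: |-2| × 4 = 8 m
18–20 s: |-9| × 2 = 18 m
Total distance = 138 m

138 m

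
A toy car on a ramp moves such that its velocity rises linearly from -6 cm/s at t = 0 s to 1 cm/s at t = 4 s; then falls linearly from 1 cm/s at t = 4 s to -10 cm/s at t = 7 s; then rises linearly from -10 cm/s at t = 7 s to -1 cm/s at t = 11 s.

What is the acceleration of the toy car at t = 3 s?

1.75 cm/s²

Acceleration is the slope of the v-t graph on 0–4 s: (1 − -6)/(4 − 0) = 1.75 cm/s².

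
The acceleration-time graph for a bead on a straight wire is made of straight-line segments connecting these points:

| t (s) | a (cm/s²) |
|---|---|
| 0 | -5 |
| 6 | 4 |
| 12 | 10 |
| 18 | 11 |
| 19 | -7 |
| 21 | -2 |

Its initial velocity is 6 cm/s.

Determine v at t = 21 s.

Δv equals the area under the a-t graph; then v = v₀ + Δv.
0–6 s: ½(-5 + 4)(6) = -3 cm/s
6–12 s: ½(4 + 10)(6) = 42 cm/s
12–18 s: ½(10 + 11)(6) = 63 cm/s
18–19 s: ½(11 + -7)(1) = 2 cm/s
19–21 s: ½(-7 + -2)(2) = -9 cm/s
Δv = 95 cm/s, so v(21) = 6 + (95) = 101 cm/s.

101 cm/s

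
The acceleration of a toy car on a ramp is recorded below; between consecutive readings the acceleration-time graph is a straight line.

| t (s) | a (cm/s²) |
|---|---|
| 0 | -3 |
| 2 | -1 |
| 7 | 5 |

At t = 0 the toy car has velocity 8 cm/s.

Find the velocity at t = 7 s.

Δv equals the area under the a-t graph; then v = v₀ + Δv.
0–2 s: ½(-3 + -1)(2) = -4 cm/s
2–7 s: ½(-1 + 5)(5) = 10 cm/s
Δv = 6 cm/s, so v(7) = 8 + (6) = 14 cm/s.

14 cm/s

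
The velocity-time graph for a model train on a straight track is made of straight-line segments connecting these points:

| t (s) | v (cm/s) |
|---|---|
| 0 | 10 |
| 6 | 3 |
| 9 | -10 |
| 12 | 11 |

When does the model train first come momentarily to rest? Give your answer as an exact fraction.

v changes sign on 6–9 s (from 3 to -10); the graph is linear there, so v = 0 at t = 6 + (-3)·(9 − 6)/(-10 − 3) = 87/13 s.

t = 87/13 s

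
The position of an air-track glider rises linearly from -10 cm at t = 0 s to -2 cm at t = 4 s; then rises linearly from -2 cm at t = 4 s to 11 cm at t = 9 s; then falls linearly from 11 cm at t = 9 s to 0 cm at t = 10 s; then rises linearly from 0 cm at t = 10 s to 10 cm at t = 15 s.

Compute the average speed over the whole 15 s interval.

2.8 cm/s

Average speed = (total path length)/(elapsed time); on a piecewise-linear x-t graph the path length is Σ|Δx|.
0–4 s: |Δx| = |-2 − -10| = 8 cm
4–9 s: |Δx| = |11 − -2| = 13 cm
9–10 s: |Δx| = |0 − 11| = 11 cm
10–15 s: |Δx| = |10 − 0| = 10 cm
Total path = 42 cm; average speed = 42/15 = 2.8 cm/s.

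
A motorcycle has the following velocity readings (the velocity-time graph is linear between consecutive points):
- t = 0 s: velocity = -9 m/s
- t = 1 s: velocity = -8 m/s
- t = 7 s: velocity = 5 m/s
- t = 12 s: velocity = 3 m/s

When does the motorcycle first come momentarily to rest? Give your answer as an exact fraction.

v changes sign on 1–7 s (from -8 to 5); the graph is linear there, so v = 0 at t = 1 + (8)·(7 − 1)/(5 − -8) = 61/13 s.

t = 61/13 s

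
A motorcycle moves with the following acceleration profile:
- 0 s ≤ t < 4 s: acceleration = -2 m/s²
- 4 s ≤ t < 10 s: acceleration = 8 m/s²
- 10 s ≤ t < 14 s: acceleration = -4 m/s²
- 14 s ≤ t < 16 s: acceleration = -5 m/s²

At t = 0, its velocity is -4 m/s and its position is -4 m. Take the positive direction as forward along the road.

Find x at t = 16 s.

178 m

On each constant-a segment, Δv = aΔt and Δx = v₀Δt + ½aΔt²; chain segment to segment.
0–4 s: v starts -4 m/s; Δx = -4·4 + ½·-2·4² = -32 m; v ends -12 m/s.
4–10 s: v starts -12 m/s; Δx = -12·6 + ½·8·6² = 72 m; v ends 36 m/s.
10–14 s: v starts 36 m/s; Δx = 36·4 + ½·-4·4² = 112 m; v ends 20 m/s.
14–16 s: v starts 20 m/s; Δx = 20·2 + ½·-5·2² = 30 m; v ends 10 m/s.
x(16) = -4 + Σ Δx = 178 m.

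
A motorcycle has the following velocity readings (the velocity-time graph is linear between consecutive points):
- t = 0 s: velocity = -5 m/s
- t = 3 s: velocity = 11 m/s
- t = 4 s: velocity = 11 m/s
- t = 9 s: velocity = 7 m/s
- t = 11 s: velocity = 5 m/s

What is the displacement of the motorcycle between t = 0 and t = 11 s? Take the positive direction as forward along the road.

Net displacement equals the area under the velocity-time graph (areas below the axis count negative).
0–3 s: ½(-5 + 11)(3) = 9 m
3–4 s: 11 × 1 = 11 m
4–9 s: ½(11 + 7)(5) = 45 m
9–11 s: ½(7 + 5)(2) = 12 m
Net displacement = 77 m

77 m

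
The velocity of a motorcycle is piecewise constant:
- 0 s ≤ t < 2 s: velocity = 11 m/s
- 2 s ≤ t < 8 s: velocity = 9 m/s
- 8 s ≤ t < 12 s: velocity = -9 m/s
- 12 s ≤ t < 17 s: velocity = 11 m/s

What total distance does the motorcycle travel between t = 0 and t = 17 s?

Distance (not displacement) is the total path length: add the absolute areas under v-t.
0–2 s: |11| × 2 = 22 m
2–8 s: |9| × 6 = 54 m
8–12 s: |-9| × 4 = 36 m
12–17 s: |11| × 5 = 55 m
Total distance = 167 m

167 m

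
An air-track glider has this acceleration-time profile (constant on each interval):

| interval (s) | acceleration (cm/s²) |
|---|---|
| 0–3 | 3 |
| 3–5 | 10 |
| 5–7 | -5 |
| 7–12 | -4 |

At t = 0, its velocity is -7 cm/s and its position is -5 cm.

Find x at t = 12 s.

55.5 cm

On each constant-a segment, Δv = aΔt and Δx = v₀Δt + ½aΔt²; chain segment to segment.
0–3 s: v starts -7 cm/s; Δx = -7·3 + ½·3·3² = -7.5 cm; v ends 2 cm/s.
3–5 s: v starts 2 cm/s; Δx = 2·2 + ½·10·2² = 24 cm; v ends 22 cm/s.
5–7 s: v starts 22 cm/s; Δx = 22·2 + ½·-5·2² = 34 cm; v ends 12 cm/s.
7–12 s: v starts 12 cm/s; Δx = 12·5 + ½·-4·5² = 10 cm; v ends -8 cm/s.
x(12) = -5 + Σ Δx = 55.5 cm.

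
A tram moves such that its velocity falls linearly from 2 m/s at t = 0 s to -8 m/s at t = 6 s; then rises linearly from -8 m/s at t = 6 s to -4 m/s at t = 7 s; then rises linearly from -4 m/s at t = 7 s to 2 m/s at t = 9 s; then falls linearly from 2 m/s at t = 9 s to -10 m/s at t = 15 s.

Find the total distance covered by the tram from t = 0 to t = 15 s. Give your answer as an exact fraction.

836/15 m

Total distance travelled is ∫|v| dt — sum the magnitudes of each area piece.
0–6 s: v = 0 at t = 1.2 s; triangle areas 1.2 + 19.2 = 20.4 m
6–7 s: |½(-8 + -4)(1)| = 6 m
7–9 s: v = 0 at t = 25/3 s; triangle areas 8/3 + 2/3 = 10/3 m
9–15 s: v = 0 at t = 10 s; triangle areas 1 + 25 = 26 m
Total distance = 836/15 m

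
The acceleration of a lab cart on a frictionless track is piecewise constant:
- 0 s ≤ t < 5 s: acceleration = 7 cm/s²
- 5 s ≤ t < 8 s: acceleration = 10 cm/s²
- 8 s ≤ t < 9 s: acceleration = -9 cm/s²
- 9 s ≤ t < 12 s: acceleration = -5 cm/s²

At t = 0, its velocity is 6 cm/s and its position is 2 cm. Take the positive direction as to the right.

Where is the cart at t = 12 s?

On each constant-a segment, Δv = aΔt and Δx = v₀Δt + ½aΔt²; chain segment to segment.
0–5 s: v starts 6 cm/s; Δx = 6·5 + ½·7·5² = 117.5 cm; v ends 41 cm/s.
5–8 s: v starts 41 cm/s; Δx = 41·3 + ½·10·3² = 168 cm; v ends 71 cm/s.
8–9 s: v starts 71 cm/s; Δx = 71·1 + ½·-9·1² = 66.5 cm; v ends 62 cm/s.
9–12 s: v starts 62 cm/s; Δx = 62·3 + ½·-5·3² = 163.5 cm; v ends 47 cm/s.
x(12) = 2 + Σ Δx = 517.5 cm.

517.5 cm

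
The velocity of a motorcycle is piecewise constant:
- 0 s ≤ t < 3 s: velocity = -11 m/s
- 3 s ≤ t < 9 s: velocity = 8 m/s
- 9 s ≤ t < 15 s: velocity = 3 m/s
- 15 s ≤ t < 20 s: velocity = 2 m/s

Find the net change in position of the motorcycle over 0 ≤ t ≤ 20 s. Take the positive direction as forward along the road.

Net displacement equals the area under the velocity-time graph (areas below the axis count negative).
0–3 s: -11 × 3 = -33 m
3–9 s: 8 × 6 = 48 m
9–15 s: 3 × 6 = 18 m
15–20 s: 2 × 5 = 10 m
Net displacement = 43 m

43 m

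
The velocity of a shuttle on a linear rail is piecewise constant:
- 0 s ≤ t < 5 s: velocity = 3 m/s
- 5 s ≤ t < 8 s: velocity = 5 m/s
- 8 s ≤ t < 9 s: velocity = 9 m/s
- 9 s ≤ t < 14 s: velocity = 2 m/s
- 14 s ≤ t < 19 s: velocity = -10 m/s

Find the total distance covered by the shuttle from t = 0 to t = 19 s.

Total distance travelled is ∫|v| dt — sum the magnitudes of each area piece.
0–5 s: |3| × 5 = 15 m
5–8 s: |5| × 3 = 15 m
8–9 s: |9| × 1 = 9 m
9–14 s: |2| × 5 = 10 m
14–19 s: |-10| × 5 = 50 m
Total distance = 99 m

99 m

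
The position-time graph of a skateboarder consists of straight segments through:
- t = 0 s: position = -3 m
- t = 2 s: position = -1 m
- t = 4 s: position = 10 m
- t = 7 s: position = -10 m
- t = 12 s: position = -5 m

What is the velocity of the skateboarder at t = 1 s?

1 m/s

Velocity is the slope of the x-t graph on 0–2 s: (-1 − -3)/(2 − 0) = 1 m/s.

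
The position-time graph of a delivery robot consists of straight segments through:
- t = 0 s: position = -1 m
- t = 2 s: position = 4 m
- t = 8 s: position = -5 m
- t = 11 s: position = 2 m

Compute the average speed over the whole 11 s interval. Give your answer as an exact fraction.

21/11 m/s

Average speed = (total path length)/(elapsed time); on a piecewise-linear x-t graph the path length is Σ|Δx|.
0–2 s: |Δx| = |4 − -1| = 5 m
2–8 s: |Δx| = |-5 − 4| = 9 m
8–11 s: |Δx| = |2 − -5| = 7 m
Total path = 21 m; average speed = 21/11 = 21/11 m/s.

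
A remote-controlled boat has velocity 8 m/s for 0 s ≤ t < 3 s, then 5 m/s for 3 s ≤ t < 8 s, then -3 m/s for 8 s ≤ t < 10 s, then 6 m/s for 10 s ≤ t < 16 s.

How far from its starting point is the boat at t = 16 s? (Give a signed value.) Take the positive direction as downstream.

Displacement is the signed area under the v-t curve.
0–3 s: 8 × 3 = 24 m
3–8 s: 5 × 5 = 25 m
8–10 s: -3 × 2 = -6 m
10–16 s: 6 × 6 = 36 m
Net displacement = 79 m

79 m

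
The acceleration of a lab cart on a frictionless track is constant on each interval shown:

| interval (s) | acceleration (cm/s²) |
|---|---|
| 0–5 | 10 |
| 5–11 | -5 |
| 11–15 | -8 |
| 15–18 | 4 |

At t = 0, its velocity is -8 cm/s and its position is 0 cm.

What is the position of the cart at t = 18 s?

189 cm

On each constant-a segment, Δv = aΔt and Δx = v₀Δt + ½aΔt²; chain segment to segment.
0–5 s: v starts -8 cm/s; Δx = -8·5 + ½·10·5² = 85 cm; v ends 42 cm/s.
5–11 s: v starts 42 cm/s; Δx = 42·6 + ½·-5·6² = 162 cm; v ends 12 cm/s.
11–15 s: v starts 12 cm/s; Δx = 12·4 + ½·-8·4² = -16 cm; v ends -20 cm/s.
15–18 s: v starts -20 cm/s; Δx = -20·3 + ½·4·3² = -42 cm; v ends -8 cm/s.
x(18) = 0 + Σ Δx = 189 cm.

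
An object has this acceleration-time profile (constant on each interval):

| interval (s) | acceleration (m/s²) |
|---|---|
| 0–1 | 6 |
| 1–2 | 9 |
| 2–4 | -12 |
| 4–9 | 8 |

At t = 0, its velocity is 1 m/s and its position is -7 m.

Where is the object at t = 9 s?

76.5 m

On each constant-a segment, Δv = aΔt and Δx = v₀Δt + ½aΔt²; chain segment to segment.
0–1 s: v starts 1 m/s; Δx = 1·1 + ½·6·1² = 4 m; v ends 7 m/s.
1–2 s: v starts 7 m/s; Δx = 7·1 + ½·9·1² = 11.5 m; v ends 16 m/s.
2–4 s: v starts 16 m/s; Δx = 16·2 + ½·-12·2² = 8 m; v ends -8 m/s.
4–9 s: v starts -8 m/s; Δx = -8·5 + ½·8·5² = 60 m; v ends 32 m/s.
x(9) = -7 + Σ Δx = 76.5 m.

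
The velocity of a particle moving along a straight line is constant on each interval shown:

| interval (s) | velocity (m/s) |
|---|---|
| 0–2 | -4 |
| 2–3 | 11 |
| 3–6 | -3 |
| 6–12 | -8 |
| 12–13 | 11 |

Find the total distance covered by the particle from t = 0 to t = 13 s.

87 m

Total distance travelled is ∫|v| dt — sum the magnitudes of each area piece.
0–2 s: |-4| × 2 = 8 m
2–3 s: |11| × 1 = 11 m
3–6 s: |-3| × 3 = 9 m
6–12 s: |-8| × 6 = 48 m
12–13 s: |11| × 1 = 11 m
Total distance = 87 m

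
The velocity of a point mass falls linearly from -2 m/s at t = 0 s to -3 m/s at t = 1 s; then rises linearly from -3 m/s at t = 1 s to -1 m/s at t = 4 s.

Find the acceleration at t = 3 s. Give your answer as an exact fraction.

Acceleration is the slope of the v-t graph on 1–4 s: (-1 − -3)/(4 − 1) = 2/3 m/s².

2/3 m/s²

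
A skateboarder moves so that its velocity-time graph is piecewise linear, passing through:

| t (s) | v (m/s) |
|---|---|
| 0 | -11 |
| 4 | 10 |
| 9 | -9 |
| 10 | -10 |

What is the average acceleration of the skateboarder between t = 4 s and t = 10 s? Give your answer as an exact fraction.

-10/3 m/s²

Average acceleration = Δv/Δt = (-10 − 10)/(10 − 4) = -10/3 m/s².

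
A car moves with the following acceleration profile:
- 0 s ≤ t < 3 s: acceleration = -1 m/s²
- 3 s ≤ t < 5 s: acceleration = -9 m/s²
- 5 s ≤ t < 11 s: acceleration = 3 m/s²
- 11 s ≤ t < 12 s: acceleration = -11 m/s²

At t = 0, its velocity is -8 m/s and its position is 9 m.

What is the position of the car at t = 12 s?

-196 m

On each constant-a segment, Δv = aΔt and Δx = v₀Δt + ½aΔt²; chain segment to segment.
0–3 s: v starts -8 m/s; Δx = -8·3 + ½·-1·3² = -28.5 m; v ends -11 m/s.
3–5 s: v starts -11 m/s; Δx = -11·2 + ½·-9·2² = -40 m; v ends -29 m/s.
5–11 s: v starts -29 m/s; Δx = -29·6 + ½·3·6² = -120 m; v ends -11 m/s.
11–12 s: v starts -11 m/s; Δx = -11·1 + ½·-11·1² = -16.5 m; v ends -22 m/s.
x(12) = 9 + Σ Δx = -196 m.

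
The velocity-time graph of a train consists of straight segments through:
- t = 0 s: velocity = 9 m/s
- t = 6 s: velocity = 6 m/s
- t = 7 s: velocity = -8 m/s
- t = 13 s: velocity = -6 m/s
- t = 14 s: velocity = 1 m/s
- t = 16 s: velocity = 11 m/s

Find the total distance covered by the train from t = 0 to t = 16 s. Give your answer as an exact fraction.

Distance (not displacement) is the total path length: add the absolute areas under v-t.
0–6 s: |½(9 + 6)(6)| = 45 m
6–7 s: v = 0 at t = 45/7 s; triangle areas 9/7 + 16/7 = 25/7 m
7–13 s: |½(-8 + -6)(6)| = 42 m
13–14 s: v = 0 at t = 97/7 s; triangle areas 18/7 + 1/14 = 37/14 m
14–16 s: |½(1 + 11)(2)| = 12 m
Total distance = 1473/14 m

1473/14 m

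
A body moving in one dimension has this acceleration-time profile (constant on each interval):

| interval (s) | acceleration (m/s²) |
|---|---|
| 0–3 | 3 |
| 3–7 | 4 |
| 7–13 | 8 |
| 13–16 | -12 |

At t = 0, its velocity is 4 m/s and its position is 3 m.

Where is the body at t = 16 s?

607.5 m

On each constant-a segment, Δv = aΔt and Δx = v₀Δt + ½aΔt²; chain segment to segment.
0–3 s: v starts 4 m/s; Δx = 4·3 + ½·3·3² = 25.5 m; v ends 13 m/s.
3–7 s: v starts 13 m/s; Δx = 13·4 + ½·4·4² = 84 m; v ends 29 m/s.
7–13 s: v starts 29 m/s; Δx = 29·6 + ½·8·6² = 318 m; v ends 77 m/s.
13–16 s: v starts 77 m/s; Δx = 77·3 + ½·-12·3² = 177 m; v ends 41 m/s.
x(16) = 3 + Σ Δx = 607.5 m.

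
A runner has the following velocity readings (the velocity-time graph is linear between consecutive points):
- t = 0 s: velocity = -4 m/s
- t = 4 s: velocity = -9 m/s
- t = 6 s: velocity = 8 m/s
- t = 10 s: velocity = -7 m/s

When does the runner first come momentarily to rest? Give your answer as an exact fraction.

t = 86/17 s

v changes sign on 4–6 s (from -9 to 8); the graph is linear there, so v = 0 at t = 4 + (9)·(6 − 4)/(8 − -9) = 86/17 s.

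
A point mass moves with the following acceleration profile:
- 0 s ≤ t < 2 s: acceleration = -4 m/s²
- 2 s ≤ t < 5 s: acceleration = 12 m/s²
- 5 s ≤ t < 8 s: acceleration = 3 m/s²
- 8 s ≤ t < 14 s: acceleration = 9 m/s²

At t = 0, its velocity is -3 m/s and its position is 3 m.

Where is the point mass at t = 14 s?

On each constant-a segment, Δv = aΔt and Δx = v₀Δt + ½aΔt²; chain segment to segment.
0–2 s: v starts -3 m/s; Δx = -3·2 + ½·-4·2² = -14 m; v ends -11 m/s.
2–5 s: v starts -11 m/s; Δx = -11·3 + ½·12·3² = 21 m; v ends 25 m/s.
5–8 s: v starts 25 m/s; Δx = 25·3 + ½·3·3² = 88.5 m; v ends 34 m/s.
8–14 s: v starts 34 m/s; Δx = 34·6 + ½·9·6² = 366 m; v ends 88 m/s.
x(14) = 3 + Σ Δx = 464.5 m.

464.5 m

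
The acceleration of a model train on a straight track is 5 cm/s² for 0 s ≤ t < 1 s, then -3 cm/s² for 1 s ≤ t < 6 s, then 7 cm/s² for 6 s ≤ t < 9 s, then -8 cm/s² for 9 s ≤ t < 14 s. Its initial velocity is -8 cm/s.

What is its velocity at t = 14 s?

-37 cm/s

Δv equals the area under the a-t graph; then v = v₀ + Δv.
0–1 s: 5 × 1 = 5 cm/s
1–6 s: -3 × 5 = -15 cm/s
6–9 s: 7 × 3 = 21 cm/s
9–14 s: -8 × 5 = -40 cm/s
Δv = -29 cm/s, so v(14) = -8 + (-29) = -37 cm/s.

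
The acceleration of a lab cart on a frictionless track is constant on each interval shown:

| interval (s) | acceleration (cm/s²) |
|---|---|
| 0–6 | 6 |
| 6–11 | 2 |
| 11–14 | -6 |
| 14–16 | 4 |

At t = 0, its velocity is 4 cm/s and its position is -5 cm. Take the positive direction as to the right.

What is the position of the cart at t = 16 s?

On each constant-a segment, Δv = aΔt and Δx = v₀Δt + ½aΔt²; chain segment to segment.
0–6 s: v starts 4 cm/s; Δx = 4·6 + ½·6·6² = 132 cm; v ends 40 cm/s.
6–11 s: v starts 40 cm/s; Δx = 40·5 + ½·2·5² = 225 cm; v ends 50 cm/s.
11–14 s: v starts 50 cm/s; Δx = 50·3 + ½·-6·3² = 123 cm; v ends 32 cm/s.
14–16 s: v starts 32 cm/s; Δx = 32·2 + ½·4·2² = 72 cm; v ends 40 cm/s.
x(16) = -5 + Σ Δx = 547 cm.

547 cm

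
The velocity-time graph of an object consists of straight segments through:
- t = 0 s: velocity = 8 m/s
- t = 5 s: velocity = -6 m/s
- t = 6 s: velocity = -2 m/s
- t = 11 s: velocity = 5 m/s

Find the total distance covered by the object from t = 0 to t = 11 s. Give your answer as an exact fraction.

Total distance travelled is ∫|v| dt — sum the magnitudes of each area piece.
0–5 s: v = 0 at t = 20/7 s; triangle areas 80/7 + 45/7 = 125/7 m
5–6 s: |½(-6 + -2)(1)| = 4 m
6–11 s: v = 0 at t = 52/7 s; triangle areas 10/7 + 125/14 = 145/14 m
Total distance = 451/14 m

451/14 m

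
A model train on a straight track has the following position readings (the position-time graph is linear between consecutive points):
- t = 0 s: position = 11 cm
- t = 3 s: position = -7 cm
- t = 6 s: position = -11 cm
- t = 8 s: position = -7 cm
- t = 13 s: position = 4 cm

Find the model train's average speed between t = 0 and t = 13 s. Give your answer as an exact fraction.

37/13 cm/s

Average speed = (total path length)/(elapsed time); on a piecewise-linear x-t graph the path length is Σ|Δx|.
0–3 s: |Δx| = |-7 − 11| = 18 cm
3–6 s: |Δx| = |-11 − -7| = 4 cm
6–8 s: |Δx| = |-7 − -11| = 4 cm
8–13 s: |Δx| = |4 − -7| = 11 cm
Total path = 37 cm; average speed = 37/13 = 37/13 cm/s.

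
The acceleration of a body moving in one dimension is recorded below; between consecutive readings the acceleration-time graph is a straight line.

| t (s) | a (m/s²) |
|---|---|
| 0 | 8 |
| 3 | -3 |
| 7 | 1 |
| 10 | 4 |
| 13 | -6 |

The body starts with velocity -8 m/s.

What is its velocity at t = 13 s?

0 m/s

Δv equals the area under the a-t graph; then v = v₀ + Δv.
0–3 s: ½(8 + -3)(3) = 7.5 m/s
3–7 s: ½(-3 + 1)(4) = -4 m/s
7–10 s: ½(1 + 4)(3) = 7.5 m/s
10–13 s: ½(4 + -6)(3) = -3 m/s
Δv = 8 m/s, so v(13) = -8 + (8) = 0 m/s.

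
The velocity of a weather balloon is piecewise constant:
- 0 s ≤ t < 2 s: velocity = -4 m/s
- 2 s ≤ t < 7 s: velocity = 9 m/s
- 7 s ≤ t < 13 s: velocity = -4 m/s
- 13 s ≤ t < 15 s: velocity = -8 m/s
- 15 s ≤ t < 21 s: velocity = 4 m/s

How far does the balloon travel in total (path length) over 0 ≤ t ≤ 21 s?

Distance (not displacement) is the total path length: add the absolute areas under v-t.
0–2 s: |-4| × 2 = 8 m
2–7 s: |9| × 5 = 45 m
7–13 s: |-4| × 6 = 24 m
13–15 s: |-8| × 2 = 16 m
15–21 s: |4| × 6 = 24 m
Total distance = 117 m

117 m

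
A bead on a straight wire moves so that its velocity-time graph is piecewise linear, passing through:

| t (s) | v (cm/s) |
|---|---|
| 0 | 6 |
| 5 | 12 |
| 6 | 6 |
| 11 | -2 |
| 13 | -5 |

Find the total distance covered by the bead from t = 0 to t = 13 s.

Total distance travelled is ∫|v| dt — sum the magnitudes of each area piece.
0–5 s: |½(6 + 12)(5)| = 45 cm
5–6 s: |½(12 + 6)(1)| = 9 cm
6–11 s: v = 0 at t = 9.75 s; triangle areas 11.25 + 1.25 = 12.5 cm
11–13 s: |½(-2 + -5)(2)| = 7 cm
Total distance = 73.5 cm

73.5 cm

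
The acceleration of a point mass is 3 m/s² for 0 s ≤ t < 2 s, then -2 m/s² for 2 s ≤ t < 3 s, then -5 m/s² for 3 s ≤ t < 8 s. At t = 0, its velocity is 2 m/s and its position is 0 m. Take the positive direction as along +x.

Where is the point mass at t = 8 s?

-15.5 m

On each constant-a segment, Δv = aΔt and Δx = v₀Δt + ½aΔt²; chain segment to segment.
0–2 s: v starts 2 m/s; Δx = 2·2 + ½·3·2² = 10 m; v ends 8 m/s.
2–3 s: v starts 8 m/s; Δx = 8·1 + ½·-2·1² = 7 m; v ends 6 m/s.
3–8 s: v starts 6 m/s; Δx = 6·5 + ½·-5·5² = -32.5 m; v ends -19 m/s.
x(8) = 0 + Σ Δx = -15.5 m.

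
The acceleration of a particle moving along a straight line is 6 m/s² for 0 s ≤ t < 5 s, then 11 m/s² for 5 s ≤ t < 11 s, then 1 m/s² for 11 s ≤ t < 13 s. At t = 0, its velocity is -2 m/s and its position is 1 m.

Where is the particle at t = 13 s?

622 m

On each constant-a segment, Δv = aΔt and Δx = v₀Δt + ½aΔt²; chain segment to segment.
0–5 s: v starts -2 m/s; Δx = -2·5 + ½·6·5² = 65 m; v ends 28 m/s.
5–11 s: v starts 28 m/s; Δx = 28·6 + ½·11·6² = 366 m; v ends 94 m/s.
11–13 s: v starts 94 m/s; Δx = 94·2 + ½·1·2² = 190 m; v ends 96 m/s.
x(13) = 1 + Σ Δx = 622 m.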